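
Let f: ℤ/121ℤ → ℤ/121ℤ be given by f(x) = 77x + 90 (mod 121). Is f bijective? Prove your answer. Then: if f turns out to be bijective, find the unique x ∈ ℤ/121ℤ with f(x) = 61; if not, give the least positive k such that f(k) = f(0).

Recall: f is injective when f(u) = f(v) forces u = v.
We have gcd(77, 121) = 11 > 1. Taking u = 0 and v = 11: f(0) = 90 and f(11) = 77·11 + 90 = 937 ≡ 90 (mod 121).
So f(0) = f(11) while 0 ≠ 11, therefore f is not injective, hence not bijective.
Since f is not bijective, we find the least positive k with f(k) = f(0): this means 77k ≡ 0 (mod 121), i.e. 121 ∣ 77k. Since gcd(77, 121) = 11, dividing through by 11 this holds exactly when 11 ∣ 7k, and as gcd(7, 11) = 1, exactly when 11 ∣ k.
The smallest positive such k is 11.

11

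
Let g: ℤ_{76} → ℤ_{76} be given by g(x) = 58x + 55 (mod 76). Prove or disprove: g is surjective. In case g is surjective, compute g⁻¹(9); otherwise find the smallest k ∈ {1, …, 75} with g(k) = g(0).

38

By definition, surjectivity means every element of the codomain has a preimage under g.
Since gcd(58, 76) = 2, we have 58x ≡ 0 (mod 2) for all x, so g(x) ≡ 1 (mod 2).
But 0 ≢ 1 (mod 2), so 0 ∈ ℤ_{76} has no preimage. So g is not surjective.
Since g is not surjective, we find the least positive k with g(k) = g(0): this means 58k ≡ 0 (mod 76), i.e. 76 ∣ 58k. Since gcd(58, 76) = 2, dividing through by 2 this holds exactly when 38 ∣ 29k, and as gcd(29, 38) = 1, exactly when 38 ∣ k.
The smallest positive such k is 38.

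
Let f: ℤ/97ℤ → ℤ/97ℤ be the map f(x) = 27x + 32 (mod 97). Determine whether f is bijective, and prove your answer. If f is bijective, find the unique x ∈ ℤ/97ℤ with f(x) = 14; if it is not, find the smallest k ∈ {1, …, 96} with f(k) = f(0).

64

Suppose f(a) = f(b) in ℤ/97ℤ. Then 27a + 32 ≡ 27b + 32 (mod 97), hence 27(a − b) ≡ 0 (mod 97).
Since gcd(27, 97) = 1, 27 is invertible modulo 97, so a − b ≡ 0 (mod 97), i.e. a = b.
We now compute 27⁻¹ mod 97 explicitly. Euclid's algorithm: 97 = 3·27 + 16, 27 = 1·16 + 11, 16 = 1·11 + 5, 11 = 2·5 + 1; back-substituting gives 1 = 18·27 − 5·97, so 27⁻¹ ≡ 18 (mod 97).
For any y ∈ ℤ/97ℤ, x = 18(y − 32) mod 97 satisfies f(x) = 27·18(y − 32) + 32 ≡ y (since 27·18 ≡ 1 mod 97). So every y has a preimage.
So f is bijective.
Since f is bijective, we find f⁻¹(14): we need 27x ≡ 14 − 32 ≡ 79 (mod 97). Using 27⁻¹ = 18: x ≡ 18·79 = 1422 = 14·97 + 64, so x = 64.
Check: f(64) = 27·64 + 32 = 1760 = 18·97 + 14 ≡ 14 (mod 97).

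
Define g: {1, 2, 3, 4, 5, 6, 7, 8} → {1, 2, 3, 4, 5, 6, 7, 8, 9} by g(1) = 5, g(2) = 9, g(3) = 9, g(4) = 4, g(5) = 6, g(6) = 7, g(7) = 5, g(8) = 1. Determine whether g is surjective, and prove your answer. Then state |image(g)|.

No element maps to 2, so g is not surjective.
The image of g is {1, 4, 5, 6, 7, 9}, which has 6 elements.

6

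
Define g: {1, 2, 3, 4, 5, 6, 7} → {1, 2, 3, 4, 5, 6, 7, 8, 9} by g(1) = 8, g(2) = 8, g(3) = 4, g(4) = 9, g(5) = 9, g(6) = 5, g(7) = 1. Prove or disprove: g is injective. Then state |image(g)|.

g(1) = 8 = g(2) with 1 ≠ 2, so g is not injective.
The image of g is {1, 4, 5, 8, 9}, which has 5 elements.

5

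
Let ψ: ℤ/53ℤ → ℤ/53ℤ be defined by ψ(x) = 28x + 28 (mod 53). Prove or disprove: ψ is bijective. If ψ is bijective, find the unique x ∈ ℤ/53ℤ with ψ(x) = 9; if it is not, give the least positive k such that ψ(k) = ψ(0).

Recall that ψ is injective when ψ(s) = ψ(t) forces s = t.
Suppose ψ(s) = ψ(t) in ℤ/53ℤ. Then 28s + 28 ≡ 28t + 28 (mod 53), therefore 28(s − t) ≡ 0 (mod 53).
Since gcd(28, 53) = 1, 28 is invertible modulo 53, hence s − t ≡ 0 (mod 53), i.e. s = t.
We now compute 28⁻¹ mod 53 explicitly. Euclid's algorithm: 53 = 1·28 + 25, 28 = 1·25 + 3, 25 = 8·3 + 1; back-substituting gives 1 = 36·28 − 19·53, so 28⁻¹ ≡ 36 (mod 53).
Then y ↦ 36(y − 28) is a two-sided inverse to ψ, so every y ∈ ℤ/53ℤ has a preimage.
Thus ψ is bijective.
Since ψ is bijective, we find ψ⁻¹(9): we need 28x ≡ 9 − 28 ≡ 34 (mod 53). Using 28⁻¹ = 36: x ≡ 36·34 = 1224 = 23·53 + 5, so x = 5.
Check: ψ(5) = 28·5 + 28 = 168 = 3·53 + 9 ≡ 9 (mod 53).

5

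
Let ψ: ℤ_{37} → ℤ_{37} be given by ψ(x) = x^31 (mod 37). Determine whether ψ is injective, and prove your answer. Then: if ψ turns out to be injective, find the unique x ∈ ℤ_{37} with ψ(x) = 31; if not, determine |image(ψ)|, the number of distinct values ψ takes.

6

Since 37 is prime, the nonzero elements of ℤ_{37} form a cyclic group of order 36.
As gcd(31, 36) = 1, raising to the 31st power is a bijection on this group: if s^31 ≡ t^31 then (st^{−1})^31 = 1, and the only element of order dividing gcd(31, 36) = 1 is 1, so s = t.
With ψ(0) = 0 this makes ψ injective on all of ℤ_{37}, hence bijective (finite equal-size domain and codomain). In particular ψ is injective.
Since ψ is injective, we find the preimage of 31. The inverse of x ↦ x^31 on (ℤ_{37})^× is x ↦ x^7, because 31·7 = 217 = 6·36 + 1 ≡ 1 (mod 36) and x^{36} = 1 for x ≠ 0 (Fermat). So ψ⁻¹(31) = 31^7 mod 37.
Repeated squaring mod 37: 31^1 ≡ 31, 31^2 ≡ 31² = 961 ≡ 36, 31^4 ≡ 36² = 1296 ≡ 1. Since 7 = 4 + 2 + 1, 31^7 ≡ 1·36·31: 1·36 = 36, then 36·31 = 1116 ≡ 6. So 31^7 ≡ 6 (mod 37).
Hence ψ⁻¹(31) = 6.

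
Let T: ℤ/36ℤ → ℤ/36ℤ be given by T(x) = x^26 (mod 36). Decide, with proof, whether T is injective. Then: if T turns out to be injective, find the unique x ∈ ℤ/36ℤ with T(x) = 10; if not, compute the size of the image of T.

8

T(0) = 0^26 = 0.
T(6): Repeated squaring mod 36: 6^1 ≡ 6, 6^2 ≡ 6² = 36 ≡ 0, 6^4 ≡ 0² = 0, 6^8 ≡ 0² = 0, 6^16 ≡ 0² = 0. Since 26 = 16 + 8 + 2, 6^26 ≡ 0·0·0: 0·0 = 0, then 0·0 = 0. So 6^26 ≡ 0 (mod 36).
So T(0) = T(6) = 0 while 0 ≠ 6, so T is not injective.
Since T is not injective, we determine |image(T)|. Computing x^26 mod 36 for each x (by repeated squaring, reducing mod 36 at every step), the values T(0), T(1), …, T(35) are: 0, 1, 4, 9, 16, 25, 0, 13, 28, 9, 28, 13, 0, 25, 16, 9, 4, 1, 0, 1, 4, 9, 16, 25, 0, 13, 28, 9, 28, 13, 0, 25, 16, 9, 4, 1.
The distinct values are {0, 1, 4, 9, 13, 16, 25, 28}; there are 8 of them.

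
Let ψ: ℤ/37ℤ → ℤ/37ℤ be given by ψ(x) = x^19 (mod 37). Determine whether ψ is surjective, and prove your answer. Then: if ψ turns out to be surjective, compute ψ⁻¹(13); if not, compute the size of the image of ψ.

Since 37 is prime, the nonzero elements of ℤ/37ℤ form a cyclic group of order 36.
As gcd(19, 36) = 1, raising to the 19th power is a bijection on this group: if a^19 ≡ b^19 then (ab^{−1})^19 = 1, and the only element of order dividing gcd(19, 36) = 1 is 1, so a = b.
With ψ(0) = 0 this makes ψ injective on all of ℤ/37ℤ, hence bijective (finite equal-size domain and codomain). In particular ψ is surjective.
Since ψ is surjective, we find the preimage of 13. The inverse of x ↦ x^19 on (ℤ/37ℤ)^× is x ↦ x^19, because 19·19 = 361 = 10·36 + 1 ≡ 1 (mod 36) and x^{36} = 1 for x ≠ 0 (Fermat). So ψ⁻¹(13) = 13^19 mod 37.
Repeated squaring mod 37: 13^1 ≡ 13, 13^2 ≡ 13² = 169 ≡ 21, 13^4 ≡ 21² = 441 ≡ 34, 13^8 ≡ 34² = 1156 ≡ 9, 13^16 ≡ 9² = 81 ≡ 7. Since 19 = 16 + 2 + 1, 13^19 ≡ 7·21·13: 7·21 = 147 ≡ 36, then 36·13 = 468 ≡ 24. So 13^19 ≡ 24 (mod 37).
Hence ψ⁻¹(13) = 24.

24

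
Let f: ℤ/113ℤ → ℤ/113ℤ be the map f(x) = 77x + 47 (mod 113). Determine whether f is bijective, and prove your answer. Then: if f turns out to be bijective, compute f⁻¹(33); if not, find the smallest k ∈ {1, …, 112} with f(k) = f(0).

Suppose f(a) = f(b) in ℤ/113ℤ. Then 77a + 47 ≡ 77b + 47 (mod 113), thus 77(a − b) ≡ 0 (mod 113).
Since gcd(77, 113) = 1, 77 is invertible modulo 113, therefore a − b ≡ 0 (mod 113), i.e. a = b.
We now compute 77⁻¹ mod 113 explicitly. Euclid's algorithm: 113 = 1·77 + 36, 77 = 2·36 + 5, 36 = 7·5 + 1; back-substituting gives 1 = 91·77 − 62·113, so 77⁻¹ ≡ 91 (mod 113).
For any y ∈ ℤ/113ℤ, x = 91(y − 47) mod 113 satisfies f(x) = 77·91(y − 47) + 47 ≡ y (since 77·91 ≡ 1 mod 113). So every y has a preimage.
Therefore f is bijective.
Since f is bijective, we compute f⁻¹(33): solve 77x + 47 ≡ 33 (mod 113), i.e. 77x ≡ 99 (mod 113).
Multiplying by 77⁻¹ = 91 gives x ≡ 91·99 = 9009 = 79·113 + 82 ≡ 82 (mod 113).
Check: f(82) = 77·82 + 47 = 6361 = 56·113 + 33 ≡ 33 (mod 113).

82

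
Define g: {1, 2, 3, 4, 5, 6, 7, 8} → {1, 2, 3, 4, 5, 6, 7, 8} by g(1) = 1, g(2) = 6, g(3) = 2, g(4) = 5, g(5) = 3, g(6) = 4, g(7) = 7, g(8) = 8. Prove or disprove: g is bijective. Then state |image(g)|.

The values 1, 6, 2, 5, 3, 4, 7, 8 are a permutation of {1, 2, 3, 4, 5, 6, 7, 8}: each element appears exactly once.
So g is injective and surjective, hence bijective.
The image of g is {1, 2, 3, 4, 5, 6, 7, 8}, which has 8 elements.

8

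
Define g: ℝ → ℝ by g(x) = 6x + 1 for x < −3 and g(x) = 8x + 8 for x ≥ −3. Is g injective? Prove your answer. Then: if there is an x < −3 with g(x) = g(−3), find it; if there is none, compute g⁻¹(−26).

-9/2

Both pieces are strictly increasing (slopes 6 and 8), so each is injective on its own interval.
The left piece maps (−∞, −3) onto (−∞, −17); the right piece maps [−3, ∞) onto [−16, ∞).
These images are disjoint, so no value is attained by both pieces. Therefore g is injective.
Because the two images are disjoint, no x < −3 has g(x) = g(−3), so we compute g⁻¹(−26): −26 lies in (−∞, −17), so solve 6x + 1 = −26: x = (−26 − 1)/6 = −9/2.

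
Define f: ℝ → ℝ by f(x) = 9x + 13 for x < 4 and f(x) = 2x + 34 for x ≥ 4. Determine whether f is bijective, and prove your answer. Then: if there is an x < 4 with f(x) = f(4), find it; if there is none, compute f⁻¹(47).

Both pieces are strictly increasing (slopes 9 and 2), so each is injective on its own interval.
The left piece maps (−∞, 4) onto (−∞, 49); the right piece maps [4, ∞) onto [42, ∞).
These images overlap. In particular f(4) = 42 (right piece), and solving 9x + 13 = 42 on the left piece gives x = 29/9 < 4.
So f(29/9) = f(4) with 29/9 ≠ 4, and f is not injective, hence not bijective. This x = 29/9 is the requested value below 4.

29/9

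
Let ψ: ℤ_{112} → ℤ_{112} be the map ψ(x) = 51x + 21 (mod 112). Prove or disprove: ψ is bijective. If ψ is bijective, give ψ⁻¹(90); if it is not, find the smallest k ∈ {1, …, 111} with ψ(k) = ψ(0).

87

Recall that ψ is injective when ψ(u) = ψ(v) forces u = v.
If ψ(u) = ψ(v), then 51u ≡ 51v (mod 112). Because gcd(51, 112) = 1, we may cancel 51 to get u ≡ v (mod 112).
We now compute 51⁻¹ mod 112 explicitly. Euclid's algorithm: 112 = 2·51 + 10, 51 = 5·10 + 1; back-substituting gives 1 = 11·51 − 5·112, so 51⁻¹ ≡ 11 (mod 112).
For any y ∈ ℤ_{112}, x = 11(y − 21) mod 112 satisfies ψ(x) = 51·11(y − 21) + 21 ≡ y (since 51·11 ≡ 1 mod 112). So every y has a preimage.
Thus ψ is bijective.
Since ψ is bijective, we compute ψ⁻¹(90): solve 51x + 21 ≡ 90 (mod 112), i.e. 51x ≡ 69 (mod 112).
Multiplying by 51⁻¹ = 11 gives x ≡ 11·69 = 759 = 6·112 + 87 ≡ 87 (mod 112).
Check: ψ(87) = 51·87 + 21 = 4458 = 39·112 + 90 ≡ 90 (mod 112).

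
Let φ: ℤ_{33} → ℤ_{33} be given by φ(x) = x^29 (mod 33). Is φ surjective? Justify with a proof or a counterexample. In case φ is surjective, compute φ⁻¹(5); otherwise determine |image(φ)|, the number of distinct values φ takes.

20

Computing x^29 mod 33 for each x (by repeated squaring, reducing mod 33 at every step), the values φ(0), φ(1), …, φ(32) are: 0, 1, 17, 15, 25, 20, 24, 19, 29, 27, 10, 11, 12, 28, 26, 3, 31, 2, 30, 7, 5, 21, 22, 23, 6, 4, 14, 9, 13, 8, 18, 16, 32.
Every element of ℤ_{33} appears exactly once in this list, so φ is a bijection, and in particular surjective.
Since φ is surjective, we read off the preimage of 5 from the same table: φ(20) = 5, so φ⁻¹(5) = 20.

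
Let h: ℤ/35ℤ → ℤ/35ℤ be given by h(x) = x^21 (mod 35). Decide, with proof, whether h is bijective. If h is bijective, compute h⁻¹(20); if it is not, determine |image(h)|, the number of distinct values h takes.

h(4): Repeated squaring mod 35: 4^1 ≡ 4, 4^2 ≡ 4² = 16, 4^4 ≡ 16² = 256 ≡ 11, 4^8 ≡ 11² = 121 ≡ 16, 4^16 ≡ 16² = 256 ≡ 11. Since 21 = 16 + 4 + 1, 4^21 ≡ 11·11·4: 11·11 = 121 ≡ 16, then 16·4 = 64 ≡ 29. So 4^21 ≡ 29 (mod 35).
h(9): Repeated squaring mod 35: 9^1 ≡ 9, 9^2 ≡ 9² = 81 ≡ 11, 9^4 ≡ 11² = 121 ≡ 16, 9^8 ≡ 16² = 256 ≡ 11, 9^16 ≡ 11² = 121 ≡ 16. Since 21 = 16 + 4 + 1, 9^21 ≡ 16·16·9: 16·16 = 256 ≡ 11, then 11·9 = 99 ≡ 29. So 9^21 ≡ 29 (mod 35).
So h(4) = h(9) = 29 while 4 ≠ 9, therefore h is not injective, hence not bijective.
Since h is not bijective, we determine |image(h)|. Computing x^21 mod 35 for each x (by repeated squaring, reducing mod 35 at every step), the values h(0), h(1), …, h(34) are: 0, 1, 22, 13, 29, 20, 6, 7, 8, 29, 20, 1, 27, 13, 14, 15, 1, 27, 8, 34, 20, 21, 22, 8, 34, 15, 6, 27, 28, 29, 15, 6, 22, 13, 34.
The distinct values are {0, 1, 6, 7, 8, 13, 14, 15, 20, 21, 22, 27, 28, 29, 34}; there are 15 of them.

15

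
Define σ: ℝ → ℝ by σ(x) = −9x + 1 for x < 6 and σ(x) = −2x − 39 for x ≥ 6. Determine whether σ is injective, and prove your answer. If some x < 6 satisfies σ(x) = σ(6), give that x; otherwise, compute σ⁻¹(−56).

52/9

Both pieces are strictly decreasing (slopes −9 and −2), so each is injective on its own interval.
The left piece maps (−∞, 6) onto (−53, ∞); the right piece maps [6, ∞) onto (−∞, −51].
These images overlap. In particular σ(6) = −51 (right piece), and solving −9x + 1 = −51 on the left piece gives x = 52/9 < 6.
So σ(52/9) = σ(6) with 52/9 ≠ 6, and σ is not injective. This x = 52/9 is the requested value below 6.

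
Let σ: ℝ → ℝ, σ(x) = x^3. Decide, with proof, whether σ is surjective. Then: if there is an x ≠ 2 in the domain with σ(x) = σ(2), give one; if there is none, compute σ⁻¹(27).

3

For any y ∈ ℝ, x = y^{1/3} ∈ ℝ gives σ(x) = y, so σ is surjective.
Since x ↦ x^3 is strictly increasing on ℝ, it is injective there, so no x ≠ 2 in the domain has σ(x) = σ(2). We therefore compute σ⁻¹(27) = 27^{1/3} = 3 (indeed 3^3 = 27).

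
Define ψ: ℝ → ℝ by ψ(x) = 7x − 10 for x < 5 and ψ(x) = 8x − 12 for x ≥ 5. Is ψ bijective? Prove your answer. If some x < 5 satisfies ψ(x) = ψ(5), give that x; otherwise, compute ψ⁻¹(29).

Both pieces are strictly increasing (slopes 7 and 8), so each is injective on its own interval.
The left piece maps (−∞, 5) onto (−∞, 25); the right piece maps [5, ∞) onto [28, ∞).
The images leave a gap (25 has no preimage), so ψ is not surjective, hence not bijective.
Because the two images are disjoint, no x < 5 has ψ(x) = ψ(5), so we compute ψ⁻¹(29): 29 lies in [28, ∞), so solve 8x − 12 = 29: x = (29 + 12)/8 = 41/8.

41/8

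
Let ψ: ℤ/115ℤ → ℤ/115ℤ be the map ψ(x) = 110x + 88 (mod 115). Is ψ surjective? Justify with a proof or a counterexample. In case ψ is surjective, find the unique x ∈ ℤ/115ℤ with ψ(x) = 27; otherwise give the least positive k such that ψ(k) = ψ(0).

23

Since gcd(110, 115) = 5, we have 110x ≡ 0 (mod 5) for all x, so ψ(x) ≡ 3 (mod 5).
But 0 ≢ 3 (mod 5), so 0 ∈ ℤ/115ℤ has no preimage. Thus ψ is not surjective.
Since ψ is not surjective, we find the least positive k with ψ(k) = ψ(0): this means 110k ≡ 0 (mod 115), i.e. 115 ∣ 110k. Since gcd(110, 115) = 5, dividing through by 5 this holds exactly when 23 ∣ 22k, and as gcd(22, 23) = 1, exactly when 23 ∣ k.
The smallest positive such k is 23.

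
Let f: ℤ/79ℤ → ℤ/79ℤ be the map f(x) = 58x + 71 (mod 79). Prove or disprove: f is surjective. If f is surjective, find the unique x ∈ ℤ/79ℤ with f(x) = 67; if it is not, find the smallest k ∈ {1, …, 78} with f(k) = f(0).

19

Recall that f is surjective if every y in the codomain equals f(x) for some x in the domain.
Since gcd(58, 79) = 1, 58 is invertible modulo 79. Euclid's algorithm: 79 = 1·58 + 21, 58 = 2·21 + 16, 21 = 1·16 + 5, 16 = 3·5 + 1; back-substituting gives 1 = 15·58 − 11·79, so 58⁻¹ ≡ 15 (mod 79).
Then y ↦ 15(y − 71) is a two-sided inverse to f, so every y ∈ ℤ/79ℤ has a preimage.
So f is surjective.
Since f is surjective, we find f⁻¹(67): we need 58x ≡ 67 − 71 ≡ 75 (mod 79). Using 58⁻¹ = 15: x ≡ 15·75 = 1125 = 14·79 + 19, so x = 19.
Check: f(19) = 58·19 + 71 = 1173 = 14·79 + 67 ≡ 67 (mod 79).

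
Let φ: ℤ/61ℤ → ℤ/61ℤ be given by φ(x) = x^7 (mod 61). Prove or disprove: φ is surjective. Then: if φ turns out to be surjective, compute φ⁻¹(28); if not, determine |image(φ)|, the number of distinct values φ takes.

53

Since 61 is prime, the nonzero elements of ℤ/61ℤ form a cyclic group of order 60.
As gcd(7, 60) = 1, raising to the 7th power is a bijection on this group: if s^7 ≡ t^7 then (st^{−1})^7 = 1, and the only element of order dividing gcd(7, 60) = 1 is 1, so s = t.
With φ(0) = 0 this makes φ injective on all of ℤ/61ℤ, hence bijective (finite equal-size domain and codomain). In particular φ is surjective.
Since φ is surjective, we find the preimage of 28. The inverse of x ↦ x^7 on (ℤ/61ℤ)^× is x ↦ x^43, because 7·43 = 301 = 5·60 + 1 ≡ 1 (mod 60) and x^{60} = 1 for x ≠ 0 (Fermat). So φ⁻¹(28) = 28^43 mod 61.
Repeated squaring mod 61: 28^1 ≡ 28, 28^2 ≡ 28² = 784 ≡ 52, 28^4 ≡ 52² = 2704 ≡ 20, 28^8 ≡ 20² = 400 ≡ 34, 28^16 ≡ 34² = 1156 ≡ 58, 28^32 ≡ 58² = 3364 ≡ 9. Since 43 = 32 + 8 + 2 + 1, 28^43 ≡ 9·34·52·28: 9·34 = 306 ≡ 1, then 1·52 = 52, then 52·28 = 1456 ≡ 53. So 28^43 ≡ 53 (mod 61).
Hence φ⁻¹(28) = 53.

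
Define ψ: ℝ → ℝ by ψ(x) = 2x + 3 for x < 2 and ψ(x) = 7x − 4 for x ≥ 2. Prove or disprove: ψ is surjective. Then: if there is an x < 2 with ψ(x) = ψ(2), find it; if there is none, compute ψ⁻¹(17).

3

Both pieces are strictly increasing (slopes 2 and 7), so each is injective on its own interval.
The left piece maps (−∞, 2) onto (−∞, 7); the right piece maps [2, ∞) onto [10, ∞).
The union (−∞, 7) ∪ [10, ∞) omits the interval between 7 and 10; in particular 7 has no preimage. So ψ is not surjective.
Because the two images are disjoint, no x < 2 has ψ(x) = ψ(2), so we compute ψ⁻¹(17): 17 lies in [10, ∞), so solve 7x − 4 = 17: x = (17 + 4)/7 = 3.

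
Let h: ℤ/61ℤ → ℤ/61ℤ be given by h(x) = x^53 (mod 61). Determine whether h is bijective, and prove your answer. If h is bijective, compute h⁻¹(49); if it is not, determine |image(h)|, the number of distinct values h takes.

Since 61 is prime, the nonzero elements of ℤ/61ℤ form a cyclic group of order 60.
As gcd(53, 60) = 1, raising to the 53rd power is a bijection on this group: if u^53 ≡ v^53 then (uv^{−1})^53 = 1, and the only element of order dividing gcd(53, 60) = 1 is 1, so u = v.
With h(0) = 0 this makes h injective on all of ℤ/61ℤ, hence bijective (finite equal-size domain and codomain). In particular h is bijective.
Since h is bijective, we find the preimage of 49. The inverse of x ↦ x^53 on (ℤ/61ℤ)^× is x ↦ x^17, because 53·17 = 901 = 15·60 + 1 ≡ 1 (mod 60) and x^{60} = 1 for x ≠ 0 (Fermat). So h⁻¹(49) = 49^17 mod 61.
Repeated squaring mod 61: 49^1 ≡ 49, 49^2 ≡ 49² = 2401 ≡ 22, 49^4 ≡ 22² = 484 ≡ 57, 49^8 ≡ 57² = 3249 ≡ 16, 49^16 ≡ 16² = 256 ≡ 12. Since 17 = 16 + 1, 49^17 ≡ 12·49: 12·49 = 588 ≡ 39. So 49^17 ≡ 39 (mod 61).
Hence h⁻¹(49) = 39.

39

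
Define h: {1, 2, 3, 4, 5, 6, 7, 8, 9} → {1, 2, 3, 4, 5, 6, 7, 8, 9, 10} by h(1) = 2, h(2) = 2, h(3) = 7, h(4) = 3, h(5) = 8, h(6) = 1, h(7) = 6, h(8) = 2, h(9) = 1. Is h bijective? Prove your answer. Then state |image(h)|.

6

h(1) = 2 = h(2) with 1 ≠ 2, so h is not injective, hence not bijective.
The image of h is {1, 2, 3, 6, 7, 8}, which has 6 elements.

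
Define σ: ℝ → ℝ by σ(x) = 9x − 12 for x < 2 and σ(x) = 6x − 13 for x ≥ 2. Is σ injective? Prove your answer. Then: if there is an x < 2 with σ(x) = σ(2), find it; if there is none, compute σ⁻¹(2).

11/9

Both pieces are strictly increasing (slopes 9 and 6), so each is injective on its own interval.
The left piece maps (−∞, 2) onto (−∞, 6); the right piece maps [2, ∞) onto [−1, ∞).
These images overlap. In particular σ(2) = −1 (right piece), and solving 9x − 12 = −1 on the left piece gives x = 11/9 < 2.
So σ(11/9) = σ(2) with 11/9 ≠ 2, and σ is not injective. This x = 11/9 is the requested value below 2.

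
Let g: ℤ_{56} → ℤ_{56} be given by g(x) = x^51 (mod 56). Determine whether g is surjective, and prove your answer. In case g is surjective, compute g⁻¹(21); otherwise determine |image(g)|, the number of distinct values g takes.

15

g(2): Repeated squaring mod 56: 2^1 ≡ 2, 2^2 ≡ 2² = 4, 2^4 ≡ 4² = 16, 2^8 ≡ 16² = 256 ≡ 32, 2^16 ≡ 32² = 1024 ≡ 16, 2^32 ≡ 16² = 256 ≡ 32. Since 51 = 32 + 16 + 2 + 1, 2^51 ≡ 32·16·4·2: 32·16 = 512 ≡ 8, then 8·4 = 32, then 32·2 = 64 ≡ 8. So 2^51 ≡ 8 (mod 56).
g(4): Repeated squaring mod 56: 4^1 ≡ 4, 4^2 ≡ 4² = 16, 4^4 ≡ 16² = 256 ≡ 32, 4^8 ≡ 32² = 1024 ≡ 16, 4^16 ≡ 16² = 256 ≡ 32, 4^32 ≡ 32² = 1024 ≡ 16. Since 51 = 32 + 16 + 2 + 1, 4^51 ≡ 16·32·16·4: 16·32 = 512 ≡ 8, then 8·16 = 128 ≡ 16, then 16·4 = 64 ≡ 8. So 4^51 ≡ 8 (mod 56).
So g(2) = g(4) = 8 while 2 ≠ 4, so g is not injective.
A non-injective map from the 56-element set ℤ_{56} to itself takes at most 55 distinct values, so it cannot be surjective. So g is not surjective.
Since g is not surjective, we determine |image(g)|. Computing x^51 mod 56 for each x (by repeated squaring, reducing mod 56 at every step), the values g(0), g(1), …, g(55) are: 0, 1, 8, 27, 8, 13, 48, 7, 8, 1, 48, 43, 48, 13, 0, 15, 8, 41, 8, 27, 48, 21, 8, 15, 48, 1, 48, 27, 0, 29, 8, 55, 8, 41, 48, 35, 8, 29, 48, 15, 48, 41, 0, 43, 8, 13, 8, 55, 48, 49, 8, 43, 48, 29, 48, 55.
The distinct values are {0, 1, 7, 8, 13, 15, 21, 27, 29, 35, 41, 43, 48, 49, 55}; there are 15 of them.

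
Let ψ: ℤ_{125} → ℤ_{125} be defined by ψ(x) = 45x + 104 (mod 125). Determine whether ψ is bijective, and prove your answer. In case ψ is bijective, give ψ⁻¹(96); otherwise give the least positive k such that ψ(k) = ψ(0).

We have gcd(45, 125) = 5 > 1. Taking s = 0 and t = 25: ψ(0) = 104 and ψ(25) = 45·25 + 104 = 1229 ≡ 104 (mod 125).
So ψ(0) = ψ(25) while 0 ≠ 25, so ψ is not injective, hence not bijective.
Since ψ is not bijective, we find the least positive k with ψ(k) = ψ(0): this means 45k ≡ 0 (mod 125), i.e. 125 ∣ 45k. Since gcd(45, 125) = 5, dividing through by 5 this holds exactly when 25 ∣ 9k, and as gcd(9, 25) = 1, exactly when 25 ∣ k.
The smallest positive such k is 25.

25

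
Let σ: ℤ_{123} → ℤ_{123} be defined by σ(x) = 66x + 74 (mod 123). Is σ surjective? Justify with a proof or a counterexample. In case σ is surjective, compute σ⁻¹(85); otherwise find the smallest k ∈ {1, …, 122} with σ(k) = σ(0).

Recall: σ is surjective if every y in the codomain equals σ(x) for some x in the domain.
Since gcd(66, 123) = 3, we have 66x ≡ 0 (mod 3) for all x, so σ(x) ≡ 2 (mod 3).
But 0 ≢ 2 (mod 3), so 0 ∈ ℤ_{123} has no preimage. Hence σ is not surjective.
Since σ is not surjective, we find the least positive k with σ(k) = σ(0): this means 66k ≡ 0 (mod 123), i.e. 123 ∣ 66k. Since gcd(66, 123) = 3, dividing through by 3 this holds exactly when 41 ∣ 22k, and as gcd(22, 41) = 1, exactly when 41 ∣ k.
The smallest positive such k is 41.

41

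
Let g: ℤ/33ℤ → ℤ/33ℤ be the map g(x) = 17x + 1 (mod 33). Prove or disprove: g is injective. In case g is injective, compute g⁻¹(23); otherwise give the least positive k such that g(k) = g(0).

Recall that injectivity means: for all u, v in the domain, g(u) = g(v) implies u = v.
Suppose g(u) = g(v) in ℤ/33ℤ. Then 17u + 1 ≡ 17v + 1 (mod 33), thus 17(u − v) ≡ 0 (mod 33).
Since gcd(17, 33) = 1, 17 is invertible modulo 33, therefore u − v ≡ 0 (mod 33), i.e. u = v.
So g is injective.
We now compute 17⁻¹ mod 33 explicitly. Euclid's algorithm: 33 = 1·17 + 16, 17 = 1·16 + 1; back-substituting gives 1 = 2·17 − 1·33, so 17⁻¹ ≡ 2 (mod 33).
Since g is injective, we find g⁻¹(23): we need 17x ≡ 23 − 1 ≡ 22 (mod 33). Using 17⁻¹ = 2: x ≡ 2·22 = 44 = 1·33 + 11, so x = 11.
Check: g(11) = 17·11 + 1 = 188 = 5·33 + 23 ≡ 23 (mod 33).

11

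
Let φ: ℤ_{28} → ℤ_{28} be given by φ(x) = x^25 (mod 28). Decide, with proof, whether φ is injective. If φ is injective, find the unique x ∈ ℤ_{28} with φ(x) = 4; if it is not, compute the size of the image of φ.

φ(0) = 0^25 = 0.
φ(14): Repeated squaring mod 28: 14^1 ≡ 14, 14^2 ≡ 14² = 196 ≡ 0, 14^4 ≡ 0² = 0, 14^8 ≡ 0² = 0, 14^16 ≡ 0² = 0. Since 25 = 16 + 8 + 1, 14^25 ≡ 0·0·14: 0·0 = 0, then 0·14 = 0. So 14^25 ≡ 0 (mod 28).
So φ(0) = φ(14) = 0 while 0 ≠ 14, therefore φ is not injective.
Since φ is not injective, we determine |image(φ)|. Computing x^25 mod 28 for each x (by repeated squaring, reducing mod 28 at every step), the values φ(0), φ(1), …, φ(27) are: 0, 1, 16, 3, 4, 5, 20, 7, 8, 9, 24, 11, 12, 13, 0, 15, 16, 17, 4, 19, 20, 21, 8, 23, 24, 25, 12, 27.
The distinct values are {0, 1, 3, 4, 5, 7, 8, 9, 11, 12, 13, 15, 16, 17, 19, 20, 21, 23, 24, 25, 27}; there are 21 of them.

21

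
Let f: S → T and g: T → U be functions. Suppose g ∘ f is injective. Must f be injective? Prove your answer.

Suppose f(u) = f(v). Applying g: (g ∘ f)(u) = (g ∘ f)(v). Since g ∘ f is injective, u = v. Therefore f is injective.

injective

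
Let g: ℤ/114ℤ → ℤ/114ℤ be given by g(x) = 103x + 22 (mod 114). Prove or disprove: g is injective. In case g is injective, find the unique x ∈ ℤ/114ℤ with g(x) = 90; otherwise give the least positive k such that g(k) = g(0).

56

If g(u) = g(v), then 103u ≡ 103v (mod 114). Because gcd(103, 114) = 1, we may cancel 103 to get u ≡ v (mod 114).
Thus g is injective.
We now compute 103⁻¹ mod 114 explicitly. Euclid's algorithm: 114 = 1·103 + 11, 103 = 9·11 + 4, 11 = 2·4 + 3, 4 = 1·3 + 1; back-substituting gives 1 = 31·103 − 28·114, so 103⁻¹ ≡ 31 (mod 114).
Since g is injective, we compute g⁻¹(90): solve 103x + 22 ≡ 90 (mod 114), i.e. 103x ≡ 68 (mod 114).
Multiplying by 103⁻¹ = 31 gives x ≡ 31·68 = 2108 = 18·114 + 56 ≡ 56 (mod 114).
Check: g(56) = 103·56 + 22 = 5790 = 50·114 + 90 ≡ 90 (mod 114).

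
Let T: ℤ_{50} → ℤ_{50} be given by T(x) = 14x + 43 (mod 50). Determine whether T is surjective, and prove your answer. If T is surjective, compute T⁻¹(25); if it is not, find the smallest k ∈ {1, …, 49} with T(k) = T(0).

25

Since gcd(14, 50) = 2, we have 14x ≡ 0 (mod 2) for all x, so T(x) ≡ 1 (mod 2).
But 0 ≢ 1 (mod 2), so 0 ∈ ℤ_{50} has no preimage. Thus T is not surjective.
Since T is not surjective, we find the least positive k with T(k) = T(0): this means 14k ≡ 0 (mod 50), i.e. 50 ∣ 14k. Since gcd(14, 50) = 2, dividing through by 2 this holds exactly when 25 ∣ 7k, and as gcd(7, 25) = 1, exactly when 25 ∣ k.
The smallest positive such k is 25.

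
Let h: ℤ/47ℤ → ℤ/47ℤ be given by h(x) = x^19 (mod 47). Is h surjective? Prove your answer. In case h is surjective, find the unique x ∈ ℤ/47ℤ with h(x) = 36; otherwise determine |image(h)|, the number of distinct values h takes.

Since 47 is prime, the nonzero elements of ℤ/47ℤ form a cyclic group of order 46.
As gcd(19, 46) = 1, raising to the 19th power is a bijection on this group: if x_1^19 ≡ x_2^19 then (x_1x_2^{−1})^19 = 1, and the only element of order dividing gcd(19, 46) = 1 is 1, so x_1 = x_2.
With h(0) = 0 this makes h injective on all of ℤ/47ℤ, hence bijective (finite equal-size domain and codomain). In particular h is surjective.
Since h is surjective, we find the preimage of 36. The inverse of x ↦ x^19 on (ℤ/47ℤ)^× is x ↦ x^17, because 19·17 = 323 = 7·46 + 1 ≡ 1 (mod 46) and x^{46} = 1 for x ≠ 0 (Fermat). So h⁻¹(36) = 36^17 mod 47.
Repeated squaring mod 47: 36^1 ≡ 36, 36^2 ≡ 36² = 1296 ≡ 27, 36^4 ≡ 27² = 729 ≡ 24, 36^8 ≡ 24² = 576 ≡ 12, 36^16 ≡ 12² = 144 ≡ 3. Since 17 = 16 + 1, 36^17 ≡ 3·36: 3·36 = 108 ≡ 14. So 36^17 ≡ 14 (mod 47).
Hence h⁻¹(36) = 14.

14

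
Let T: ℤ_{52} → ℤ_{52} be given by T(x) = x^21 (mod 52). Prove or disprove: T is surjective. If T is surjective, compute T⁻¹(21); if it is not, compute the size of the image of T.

15

T(2): Repeated squaring mod 52: 2^1 ≡ 2, 2^2 ≡ 2² = 4, 2^4 ≡ 4² = 16, 2^8 ≡ 16² = 256 ≡ 48, 2^16 ≡ 48² = 2304 ≡ 16. Since 21 = 16 + 4 + 1, 2^21 ≡ 16·16·2: 16·16 = 256 ≡ 48, then 48·2 = 96 ≡ 44. So 2^21 ≡ 44 (mod 52).
T(6): Repeated squaring mod 52: 6^1 ≡ 6, 6^2 ≡ 6² = 36, 6^4 ≡ 36² = 1296 ≡ 48, 6^8 ≡ 48² = 2304 ≡ 16, 6^16 ≡ 16² = 256 ≡ 48. Since 21 = 16 + 4 + 1, 6^21 ≡ 48·48·6: 48·48 = 2304 ≡ 16, then 16·6 = 96 ≡ 44. So 6^21 ≡ 44 (mod 52).
So T(2) = T(6) = 44 while 2 ≠ 6, so T is not injective.
A non-injective map from the 52-element set ℤ_{52} to itself takes at most 51 distinct values, so it cannot be surjective. Thus T is not surjective.
Since T is not surjective, we determine |image(T)|. Computing x^21 mod 52 for each x (by repeated squaring, reducing mod 52 at every step), the values T(0), T(1), …, T(51) are: 0, 1, 44, 27, 12, 5, 44, 47, 8, 1, 12, 47, 12, 13, 40, 31, 40, 25, 44, 31, 8, 21, 40, 51, 8, 25, 0, 27, 44, 1, 12, 31, 44, 21, 8, 27, 12, 21, 12, 39, 40, 5, 40, 51, 44, 5, 8, 47, 40, 25, 8, 51.
The distinct values are {0, 1, 5, 8, 12, 13, 21, 25, 27, 31, 39, 40, 44, 47, 51}; there are 15 of them.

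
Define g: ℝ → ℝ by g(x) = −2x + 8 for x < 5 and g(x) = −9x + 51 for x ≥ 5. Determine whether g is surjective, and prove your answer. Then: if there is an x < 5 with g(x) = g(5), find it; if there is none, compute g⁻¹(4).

Both pieces are strictly decreasing (slopes −2 and −9), so each is injective on its own interval.
The left piece maps (−∞, 5) onto (−2, ∞); the right piece maps [5, ∞) onto (−∞, 6].
The union (−2, ∞) ∪ (−∞, 6] covers ℝ, so g is surjective.
For the follow-up: the images overlap, so an x < 5 with g(x) = g(5) exists. g(5) = 6; solving −2x + 8 = 6 for x < 5 gives x = (6 − 8)/(−2) = 1.

1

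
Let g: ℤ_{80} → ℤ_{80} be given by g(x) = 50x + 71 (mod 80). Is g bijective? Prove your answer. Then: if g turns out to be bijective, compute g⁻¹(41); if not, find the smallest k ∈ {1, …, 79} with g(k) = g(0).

We have gcd(50, 80) = 10 > 1. Taking a = 0 and b = 8: g(0) = 71 and g(8) = 50·8 + 71 = 471 ≡ 71 (mod 80).
So g(0) = g(8) while 0 ≠ 8, therefore g is not injective, hence not bijective.
Since g is not bijective, we find the least positive k with g(k) = g(0): this means 50k ≡ 0 (mod 80), i.e. 80 ∣ 50k. Since gcd(50, 80) = 10, dividing through by 10 this holds exactly when 8 ∣ 5k, and as gcd(5, 8) = 1, exactly when 8 ∣ k.
The smallest positive such k is 8.

8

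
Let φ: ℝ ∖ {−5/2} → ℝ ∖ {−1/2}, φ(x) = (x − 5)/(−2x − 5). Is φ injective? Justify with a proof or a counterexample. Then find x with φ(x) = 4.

Suppose φ(x_1) = φ(x_2). Cross-multiplying: (x_1 − 5)(−2x_2 − 5) = (x_2 − 5)(−2x_1 − 5).
Expanding both sides and cancelling the symmetric terms leaves −15·(x_1 − x_2) = 0. Since −15 ≠ 0, x_1 = x_2. Therefore φ is injective.
Solving φ(x) = 4: cross-multiplying gives x − 5 = 4(−2x − 5), which rearranges to 9x = −15, so x = −5/3.

-5/3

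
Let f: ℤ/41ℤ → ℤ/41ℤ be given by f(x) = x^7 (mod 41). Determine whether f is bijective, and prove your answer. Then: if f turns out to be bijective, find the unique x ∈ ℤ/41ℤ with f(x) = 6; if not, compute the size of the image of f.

30

Since 41 is prime, the nonzero elements of ℤ/41ℤ form a cyclic group of order 40.
As gcd(7, 40) = 1, raising to the 7th power is a bijection on this group: if u^7 ≡ v^7 then (uv^{−1})^7 = 1, and the only element of order dividing gcd(7, 40) = 1 is 1, so u = v.
With f(0) = 0 this makes f injective on all of ℤ/41ℤ, hence bijective (finite equal-size domain and codomain). In particular f is bijective.
Since f is bijective, we find the preimage of 6. The inverse of x ↦ x^7 on (ℤ/41ℤ)^× is x ↦ x^23, because 7·23 = 161 = 4·40 + 1 ≡ 1 (mod 40) and x^{40} = 1 for x ≠ 0 (Fermat). So f⁻¹(6) = 6^23 mod 41.
Repeated squaring mod 41: 6^1 ≡ 6, 6^2 ≡ 6² = 36, 6^4 ≡ 36² = 1296 ≡ 25, 6^8 ≡ 25² = 625 ≡ 10, 6^16 ≡ 10² = 100 ≡ 18. Since 23 = 16 + 4 + 2 + 1, 6^23 ≡ 18·25·36·6: 18·25 = 450 ≡ 40, then 40·36 = 1440 ≡ 5, then 5·6 = 30. So 6^23 ≡ 30 (mod 41).
Hence f⁻¹(6) = 30.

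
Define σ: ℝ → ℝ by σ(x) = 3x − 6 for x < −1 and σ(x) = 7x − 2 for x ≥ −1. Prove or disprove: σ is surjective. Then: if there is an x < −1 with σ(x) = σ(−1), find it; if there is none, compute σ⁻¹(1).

3/7

Both pieces are strictly increasing (slopes 3 and 7), so each is injective on its own interval.
The left piece maps (−∞, −1) onto (−∞, −9); the right piece maps [−1, ∞) onto [−9, ∞).
These images together cover ℝ, so σ is surjective.
Because the two images are disjoint, no x < −1 has σ(x) = σ(−1), so we compute σ⁻¹(1): 1 lies in [−9, ∞), so solve 7x − 2 = 1: x = (1 + 2)/7 = 3/7.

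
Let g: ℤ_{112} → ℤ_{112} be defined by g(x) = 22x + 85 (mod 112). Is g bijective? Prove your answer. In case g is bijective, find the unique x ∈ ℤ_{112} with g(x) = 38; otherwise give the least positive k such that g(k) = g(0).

We have gcd(22, 112) = 2 > 1. Taking s = 0 and t = 56: g(0) = 85 and g(56) = 22·56 + 85 = 1317 ≡ 85 (mod 112).
So g(0) = g(56) while 0 ≠ 56, hence g is not injective, hence not bijective.
Since g is not bijective, we find the least positive k with g(k) = g(0): this means 22k ≡ 0 (mod 112), i.e. 112 ∣ 22k. Since gcd(22, 112) = 2, dividing through by 2 this holds exactly when 56 ∣ 11k, and as gcd(11, 56) = 1, exactly when 56 ∣ k.
The smallest positive such k is 56.

56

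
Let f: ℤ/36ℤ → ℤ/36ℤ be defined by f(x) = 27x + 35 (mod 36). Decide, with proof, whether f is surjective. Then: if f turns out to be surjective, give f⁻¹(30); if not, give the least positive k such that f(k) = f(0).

Since gcd(27, 36) = 9, we have 27x ≡ 0 (mod 9) for all x, so f(x) ≡ 8 (mod 9).
But 0 ≢ 8 (mod 9), so 0 ∈ ℤ/36ℤ has no preimage. Therefore f is not surjective.
Since f is not surjective, we find the least positive k with f(k) = f(0): this means 27k ≡ 0 (mod 36), i.e. 36 ∣ 27k. Since gcd(27, 36) = 9, dividing through by 9 this holds exactly when 4 ∣ 3k, and as gcd(3, 4) = 1, exactly when 4 ∣ k.
The smallest positive such k is 4.

4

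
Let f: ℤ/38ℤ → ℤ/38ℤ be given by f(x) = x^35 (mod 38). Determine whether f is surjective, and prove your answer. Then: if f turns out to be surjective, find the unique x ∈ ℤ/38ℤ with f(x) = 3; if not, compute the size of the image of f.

Computing x^35 mod 38 for each x (by repeated squaring, reducing mod 38 at every step), the values f(0), f(1), …, f(37) are: 0, 1, 10, 13, 24, 23, 16, 11, 12, 17, 2, 7, 8, 3, 34, 33, 6, 9, 18, 19, 20, 29, 32, 5, 4, 35, 30, 31, 36, 21, 26, 27, 22, 15, 14, 25, 28, 37.
Every element of ℤ/38ℤ appears exactly once in this list, so f is a bijection, and in particular surjective.
Since f is surjective, we read off the preimage of 3 from the same table: f(13) = 3, so f⁻¹(3) = 13.

13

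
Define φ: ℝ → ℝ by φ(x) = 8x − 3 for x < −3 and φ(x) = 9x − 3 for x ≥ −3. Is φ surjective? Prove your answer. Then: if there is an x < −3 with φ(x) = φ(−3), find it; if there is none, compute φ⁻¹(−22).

Both pieces are strictly increasing (slopes 8 and 9), so each is injective on its own interval.
The left piece maps (−∞, −3) onto (−∞, −27); the right piece maps [−3, ∞) onto [−30, ∞).
The union (−∞, −27) ∪ [−30, ∞) covers ℝ, so φ is surjective.
For the follow-up: the images overlap, so an x < −3 with φ(x) = φ(−3) exists. φ(−3) = −30; solving 8x − 3 = −30 for x < −3 gives x = (−30 + 3)/8 = −27/8.

-27/8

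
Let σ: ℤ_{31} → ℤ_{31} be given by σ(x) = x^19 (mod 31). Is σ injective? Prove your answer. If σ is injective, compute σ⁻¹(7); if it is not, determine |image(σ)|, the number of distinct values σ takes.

14

Since 31 is prime, the nonzero elements of ℤ_{31} form a cyclic group of order 30.
As gcd(19, 30) = 1, raising to the 19th power is a bijection on this group: if a^19 ≡ b^19 then (ab^{−1})^19 = 1, and the only element of order dividing gcd(19, 30) = 1 is 1, so a = b.
With σ(0) = 0 this makes σ injective on all of ℤ_{31}, hence bijective (finite equal-size domain and codomain). In particular σ is injective.
Since σ is injective, we find the preimage of 7. The inverse of x ↦ x^19 on (ℤ_{31})^× is x ↦ x^19, because 19·19 = 361 = 12·30 + 1 ≡ 1 (mod 30) and x^{30} = 1 for x ≠ 0 (Fermat). So σ⁻¹(7) = 7^19 mod 31.
Repeated squaring mod 31: 7^1 ≡ 7, 7^2 ≡ 7² = 49 ≡ 18, 7^4 ≡ 18² = 324 ≡ 14, 7^8 ≡ 14² = 196 ≡ 10, 7^16 ≡ 10² = 100 ≡ 7. Since 19 = 16 + 2 + 1, 7^19 ≡ 7·18·7: 7·18 = 126 ≡ 2, then 2·7 = 14. So 7^19 ≡ 14 (mod 31).
Hence σ⁻¹(7) = 14.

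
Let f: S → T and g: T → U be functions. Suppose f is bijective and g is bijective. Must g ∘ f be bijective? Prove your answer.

Injectivity: if g(f(x_1)) = g(f(x_2)) then f(x_1) = f(x_2) (g injective) so x_1 = x_2 (f injective).
Surjectivity: for c ∈ U pick b with g(b) = c, then a with f(a) = b; then (g ∘ f)(a) = c.
Thus g ∘ f is bijective.

bijective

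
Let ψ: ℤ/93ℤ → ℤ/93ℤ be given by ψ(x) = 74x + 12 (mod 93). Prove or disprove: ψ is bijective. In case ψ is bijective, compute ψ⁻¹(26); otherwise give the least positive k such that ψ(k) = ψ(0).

58

Suppose ψ(a) = ψ(b) in ℤ/93ℤ. Then 74a + 12 ≡ 74b + 12 (mod 93), so 74(a − b) ≡ 0 (mod 93).
Since gcd(74, 93) = 1, 74 is invertible modulo 93, hence a − b ≡ 0 (mod 93), i.e. a = b.
We now compute 74⁻¹ mod 93 explicitly. Euclid's algorithm: 93 = 1·74 + 19, 74 = 3·19 + 17, 19 = 1·17 + 2, 17 = 8·2 + 1; back-substituting gives 1 = 44·74 − 35·93, so 74⁻¹ ≡ 44 (mod 93).
For any y ∈ ℤ/93ℤ, x = 44(y − 12) mod 93 satisfies ψ(x) = 74·44(y − 12) + 12 ≡ y (since 74·44 ≡ 1 mod 93). So every y has a preimage.
Therefore ψ is bijective.
Since ψ is bijective, we find ψ⁻¹(26): we need 74x ≡ 26 − 12 ≡ 14 (mod 93). Using 74⁻¹ = 44: x ≡ 44·14 = 616 = 6·93 + 58, so x = 58.
Check: ψ(58) = 74·58 + 12 = 4304 = 46·93 + 26 ≡ 26 (mod 93).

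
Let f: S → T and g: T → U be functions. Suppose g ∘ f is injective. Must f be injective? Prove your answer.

Suppose f(a) = f(b). Applying g: (g ∘ f)(a) = (g ∘ f)(b). Since g ∘ f is injective, a = b. So f is injective.

injective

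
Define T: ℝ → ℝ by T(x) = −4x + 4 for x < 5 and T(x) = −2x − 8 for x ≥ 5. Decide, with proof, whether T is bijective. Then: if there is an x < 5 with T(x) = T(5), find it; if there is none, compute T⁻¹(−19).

Both pieces are strictly decreasing (slopes −4 and −2), so each is injective on its own interval.
The left piece maps (−∞, 5) onto (−16, ∞); the right piece maps [5, ∞) onto (−∞, −18].
The images leave a gap (−16 has no preimage), so T is not surjective, hence not bijective.
Because the two images are disjoint, no x < 5 has T(x) = T(5), so we compute T⁻¹(−19): −19 lies in (−∞, −18], so solve −2x − 8 = −19: x = (−19 + 8)/(−2) = 11/2.

11/2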